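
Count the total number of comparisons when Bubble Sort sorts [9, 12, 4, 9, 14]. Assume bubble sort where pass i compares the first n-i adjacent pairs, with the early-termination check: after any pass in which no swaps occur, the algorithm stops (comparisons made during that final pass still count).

Pass 1: compare adjacent pairs (0,1)..(3,4) = 4 comparison(s), 2 swap(s) -> [9, 4, 9, 12, 14]
Pass 2: compare adjacent pairs (0,1)..(2,3) = 3 comparison(s), 1 swap(s) -> [4, 9, 9, 12, 14]
Pass 3: compare adjacent pairs (0,1)..(1,2) = 2 comparison(s), 0 swap(s) -> [4, 9, 9, 12, 14]
No swaps in this pass, so bubble sort stops here.
Total comparisons: 4 + 3 + 2 = 9


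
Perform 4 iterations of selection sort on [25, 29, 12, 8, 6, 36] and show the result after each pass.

Pass 1: Select minimum 6 at index 4, swap -> [6, 29, 12, 8, 25, 36]
Pass 2: Select minimum 8 at index 3, swap -> [6, 8, 12, 29, 25, 36]
Pass 3: Select minimum 12 at index 2, swap -> [6, 8, 12, 29, 25, 36]
Pass 4: Select minimum 25 at index 4, swap -> [6, 8, 12, 25, 29, 36]


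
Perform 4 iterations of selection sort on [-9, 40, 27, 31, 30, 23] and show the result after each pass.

Pass 1: Select minimum -9 at index 0, swap -> [-9, 40, 27, 31, 30, 23]
Pass 2: Select minimum 23 at index 5, swap -> [-9, 23, 27, 31, 30, 40]
Pass 3: Select minimum 27 at index 2, swap -> [-9, 23, 27, 31, 30, 40]
Pass 4: Select minimum 30 at index 4, swap -> [-9, 23, 27, 30, 31, 40]


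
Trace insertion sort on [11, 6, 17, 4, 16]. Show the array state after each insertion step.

First element 11 is already 'sorted'
Insert 6: shifted 1 elements -> [6, 11, 17, 4, 16]
Insert 17: shifted 0 elements -> [6, 11, 17, 4, 16]
Insert 4: shifted 3 elements -> [4, 6, 11, 17, 16]
Insert 16: shifted 1 elements -> [4, 6, 11, 16, 17]


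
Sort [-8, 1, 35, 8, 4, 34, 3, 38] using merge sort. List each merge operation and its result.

Divide and conquer:
  Merge [-8] + [1] -> [-8, 1]
  Merge [35] + [8] -> [8, 35]
  Merge [-8, 1] + [8, 35] -> [-8, 1, 8, 35]
  Merge [4] + [34] -> [4, 34]
  Merge [3] + [38] -> [3, 38]
  Merge [4, 34] + [3, 38] -> [3, 4, 34, 38]
  Merge [-8, 1, 8, 35] + [3, 4, 34, 38] -> [-8, 1, 3, 4, 8, 34, 35, 38]


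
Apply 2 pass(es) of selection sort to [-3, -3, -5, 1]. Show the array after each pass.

Pass 1: Select minimum -5 at index 2, swap -> [-5, -3, -3, 1]
Pass 2: Select minimum -3 at index 1, swap -> [-5, -3, -3, 1]


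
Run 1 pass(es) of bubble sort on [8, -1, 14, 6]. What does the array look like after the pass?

After pass 1: [-1, 8, 6, 14] (2 swaps)
Total swaps: 2


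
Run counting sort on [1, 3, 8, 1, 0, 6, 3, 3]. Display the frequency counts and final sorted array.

Count array: [1, 2, 0, 3, 0, 0, 1, 0, 1]
(count[i] = number of elements equal to i)
Cumulative count: [1, 3, 3, 6, 6, 6, 7, 7, 8]
Sorted: [0, 1, 1, 3, 3, 3, 6, 8]


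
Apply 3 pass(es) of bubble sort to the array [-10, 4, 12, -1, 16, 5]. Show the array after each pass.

After pass 1: [-10, 4, -1, 12, 5, 16] (2 swaps)
After pass 2: [-10, -1, 4, 5, 12, 16] (2 swaps)
After pass 3: [-10, -1, 4, 5, 12, 16] (0 swaps)
Total swaps: 4


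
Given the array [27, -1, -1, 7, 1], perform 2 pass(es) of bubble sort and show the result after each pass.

After pass 1: [-1, -1, 7, 1, 27] (4 swaps)
After pass 2: [-1, -1, 1, 7, 27] (1 swaps)
Total swaps: 5


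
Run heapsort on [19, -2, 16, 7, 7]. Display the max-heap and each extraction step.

Build heap: [19, 7, 16, -2, 7]
Extract 19: [16, 7, 7, -2, 19]
Extract 16: [7, -2, 7, 16, 19]
Extract 7: [7, -2, 7, 16, 19]
Extract 7: [-2, 7, 7, 16, 19]


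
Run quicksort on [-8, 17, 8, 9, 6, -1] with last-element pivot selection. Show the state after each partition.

Partition 1: pivot=-1 at index 1 -> [-8, -1, 8, 9, 6, 17]
Partition 2: pivot=17 at index 5 -> [-8, -1, 8, 9, 6, 17]
Partition 3: pivot=6 at index 2 -> [-8, -1, 6, 9, 8, 17]
Partition 4: pivot=8 at index 3 -> [-8, -1, 6, 8, 9, 17]


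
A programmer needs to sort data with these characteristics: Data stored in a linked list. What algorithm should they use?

Best choice: Merge sort
Reason: Merge sort doesn't require random access; can be done in O(1) extra space for linked lists


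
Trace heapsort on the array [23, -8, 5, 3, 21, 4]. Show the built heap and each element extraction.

Build heap: [23, 21, 5, 3, -8, 4]
Extract 23: [21, 4, 5, 3, -8, 23]
Extract 21: [5, 4, -8, 3, 21, 23]
Extract 5: [4, 3, -8, 5, 21, 23]
Extract 4: [3, -8, 4, 5, 21, 23]
Extract 3: [-8, 3, 4, 5, 21, 23]


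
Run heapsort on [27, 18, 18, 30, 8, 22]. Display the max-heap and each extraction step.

Build heap: [30, 27, 22, 18, 8, 18]
Extract 30: [27, 18, 22, 18, 8, 30]
Extract 27: [22, 18, 8, 18, 27, 30]
Extract 22: [18, 18, 8, 22, 27, 30]
Extract 18: [18, 8, 18, 22, 27, 30]
Extract 18: [8, 18, 18, 22, 27, 30]


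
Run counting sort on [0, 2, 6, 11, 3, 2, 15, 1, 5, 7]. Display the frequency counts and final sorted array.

Count array: [1, 1, 2, 1, 0, 1, 1, 1, 0, 0, 0, 1, 0, 0, 0, 1]
(count[i] = number of elements equal to i)
Cumulative count: [1, 2, 4, 5, 5, 6, 7, 8, 8, 8, 8, 9, 9, 9, 9, 10]
Sorted: [0, 1, 2, 2, 3, 5, 6, 7, 11, 15]


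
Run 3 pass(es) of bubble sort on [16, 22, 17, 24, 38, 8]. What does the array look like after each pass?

After pass 1: [16, 17, 22, 24, 8, 38] (2 swaps)
After pass 2: [16, 17, 22, 8, 24, 38] (1 swaps)
After pass 3: [16, 17, 8, 22, 24, 38] (1 swaps)
Total swaps: 4


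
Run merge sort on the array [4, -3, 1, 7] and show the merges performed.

Divide and conquer:
  Merge [4] + [-3] -> [-3, 4]
  Merge [1] + [7] -> [1, 7]
  Merge [-3, 4] + [1, 7] -> [-3, 1, 4, 7]


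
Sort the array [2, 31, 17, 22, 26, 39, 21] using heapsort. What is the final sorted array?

Build heap: [39, 31, 21, 22, 26, 17, 2]
Extract 39: [31, 26, 21, 22, 2, 17, 39]
Extract 31: [26, 22, 21, 17, 2, 31, 39]
Extract 26: [22, 17, 21, 2, 26, 31, 39]
Extract 22: [21, 17, 2, 22, 26, 31, 39]
Extract 21: [17, 2, 21, 22, 26, 31, 39]
Extract 17: [2, 17, 21, 22, 26, 31, 39]


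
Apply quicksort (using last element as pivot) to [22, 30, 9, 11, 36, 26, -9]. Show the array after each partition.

Partition 1: pivot=-9 at index 0 -> [-9, 30, 9, 11, 36, 26, 22]
Partition 2: pivot=22 at index 3 -> [-9, 9, 11, 22, 36, 26, 30]
Partition 3: pivot=11 at index 2 -> [-9, 9, 11, 22, 36, 26, 30]
Partition 4: pivot=30 at index 5 -> [-9, 9, 11, 22, 26, 30, 36]


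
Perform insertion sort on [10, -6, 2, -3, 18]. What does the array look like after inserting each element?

First element 10 is already 'sorted'
Insert -6: shifted 1 elements -> [-6, 10, 2, -3, 18]
Insert 2: shifted 1 elements -> [-6, 2, 10, -3, 18]
Insert -3: shifted 2 elements -> [-6, -3, 2, 10, 18]
Insert 18: shifted 0 elements -> [-6, -3, 2, 10, 18]


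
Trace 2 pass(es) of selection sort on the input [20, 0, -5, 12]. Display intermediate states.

Pass 1: Select minimum -5 at index 2, swap -> [-5, 0, 20, 12]
Pass 2: Select minimum 0 at index 1, swap -> [-5, 0, 20, 12]


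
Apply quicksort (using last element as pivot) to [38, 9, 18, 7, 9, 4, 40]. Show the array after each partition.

Partition 1: pivot=40 at index 6 -> [38, 9, 18, 7, 9, 4, 40]
Partition 2: pivot=4 at index 0 -> [4, 9, 18, 7, 9, 38, 40]
Partition 3: pivot=38 at index 5 -> [4, 9, 18, 7, 9, 38, 40]
Partition 4: pivot=9 at index 3 -> [4, 9, 7, 9, 18, 38, 40]
Partition 5: pivot=7 at index 1 -> [4, 7, 9, 9, 18, 38, 40]


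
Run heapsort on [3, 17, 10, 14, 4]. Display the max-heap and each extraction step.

Build heap: [17, 14, 10, 3, 4]
Extract 17: [14, 4, 10, 3, 17]
Extract 14: [10, 4, 3, 14, 17]
Extract 10: [4, 3, 10, 14, 17]
Extract 4: [3, 4, 10, 14, 17]


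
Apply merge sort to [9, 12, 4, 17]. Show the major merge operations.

Divide and conquer:
  Merge [9] + [12] -> [9, 12]
  Merge [4] + [17] -> [4, 17]
  Merge [9, 12] + [4, 17] -> [4, 9, 12, 17]


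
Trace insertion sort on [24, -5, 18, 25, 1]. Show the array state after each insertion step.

First element 24 is already 'sorted'
Insert -5: shifted 1 elements -> [-5, 24, 18, 25, 1]
Insert 18: shifted 1 elements -> [-5, 18, 24, 25, 1]
Insert 25: shifted 0 elements -> [-5, 18, 24, 25, 1]
Insert 1: shifted 3 elements -> [-5, 1, 18, 24, 25]


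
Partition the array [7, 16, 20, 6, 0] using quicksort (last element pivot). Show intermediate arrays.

Partition 1: pivot=0 at index 0 -> [0, 16, 20, 6, 7]
Partition 2: pivot=7 at index 2 -> [0, 6, 7, 16, 20]
Partition 3: pivot=20 at index 4 -> [0, 6, 7, 16, 20]


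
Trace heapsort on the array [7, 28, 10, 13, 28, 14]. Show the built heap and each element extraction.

Build heap: [28, 28, 14, 13, 7, 10]
Extract 28: [28, 13, 14, 10, 7, 28]
Extract 28: [14, 13, 7, 10, 28, 28]
Extract 14: [13, 10, 7, 14, 28, 28]
Extract 13: [10, 7, 13, 14, 28, 28]
Extract 10: [7, 10, 13, 14, 28, 28]


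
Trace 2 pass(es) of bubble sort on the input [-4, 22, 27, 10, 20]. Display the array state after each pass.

After pass 1: [-4, 22, 10, 20, 27] (2 swaps)
After pass 2: [-4, 10, 20, 22, 27] (2 swaps)
Total swaps: 4


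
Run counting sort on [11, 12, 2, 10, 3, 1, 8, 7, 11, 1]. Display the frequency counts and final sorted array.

Count array: [0, 2, 1, 1, 0, 0, 0, 1, 1, 0, 1, 2, 1]
(count[i] = number of elements equal to i)
Cumulative count: [0, 2, 3, 4, 4, 4, 4, 5, 6, 6, 7, 9, 10]
Sorted: [1, 1, 2, 3, 7, 8, 10, 11, 11, 12]


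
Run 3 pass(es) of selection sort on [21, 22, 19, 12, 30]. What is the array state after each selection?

Pass 1: Select minimum 12 at index 3, swap -> [12, 22, 19, 21, 30]
Pass 2: Select minimum 19 at index 2, swap -> [12, 19, 22, 21, 30]
Pass 3: Select minimum 21 at index 3, swap -> [12, 19, 21, 22, 30]


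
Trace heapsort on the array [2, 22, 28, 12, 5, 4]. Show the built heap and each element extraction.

Build heap: [28, 22, 4, 12, 5, 2]
Extract 28: [22, 12, 4, 2, 5, 28]
Extract 22: [12, 5, 4, 2, 22, 28]
Extract 12: [5, 2, 4, 12, 22, 28]
Extract 5: [4, 2, 5, 12, 22, 28]
Extract 4: [2, 4, 5, 12, 22, 28]


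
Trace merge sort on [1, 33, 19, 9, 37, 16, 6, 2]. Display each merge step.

Divide and conquer:
  Merge [1] + [33] -> [1, 33]
  Merge [19] + [9] -> [9, 19]
  Merge [1, 33] + [9, 19] -> [1, 9, 19, 33]
  Merge [37] + [16] -> [16, 37]
  Merge [6] + [2] -> [2, 6]
  Merge [16, 37] + [2, 6] -> [2, 6, 16, 37]
  Merge [1, 9, 19, 33] + [2, 6, 16, 37] -> [1, 2, 6, 9, 16, 19, 33, 37]


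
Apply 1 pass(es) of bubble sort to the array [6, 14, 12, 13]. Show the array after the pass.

After pass 1: [6, 12, 13, 14] (2 swaps)
Total swaps: 2


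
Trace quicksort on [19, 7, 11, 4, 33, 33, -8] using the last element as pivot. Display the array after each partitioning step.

Partition 1: pivot=-8 at index 0 -> [-8, 7, 11, 4, 33, 33, 19]
Partition 2: pivot=19 at index 4 -> [-8, 7, 11, 4, 19, 33, 33]
Partition 3: pivot=4 at index 1 -> [-8, 4, 11, 7, 19, 33, 33]
Partition 4: pivot=7 at index 2 -> [-8, 4, 7, 11, 19, 33, 33]
Partition 5: pivot=33 at index 6 -> [-8, 4, 7, 11, 19, 33, 33]


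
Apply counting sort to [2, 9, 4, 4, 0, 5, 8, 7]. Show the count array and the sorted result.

Count array: [1, 0, 1, 0, 2, 1, 0, 1, 1, 1]
(count[i] = number of elements equal to i)
Cumulative count: [1, 1, 2, 2, 4, 5, 5, 6, 7, 8]
Sorted: [0, 2, 4, 4, 5, 7, 8, 9]


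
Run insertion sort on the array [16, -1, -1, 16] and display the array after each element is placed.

First element 16 is already 'sorted'
Insert -1: shifted 1 elements -> [-1, 16, -1, 16]
Insert -1: shifted 1 elements -> [-1, -1, 16, 16]
Insert 16: shifted 0 elements -> [-1, -1, 16, 16]


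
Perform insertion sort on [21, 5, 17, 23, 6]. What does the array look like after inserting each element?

First element 21 is already 'sorted'
Insert 5: shifted 1 elements -> [5, 21, 17, 23, 6]
Insert 17: shifted 1 elements -> [5, 17, 21, 23, 6]
Insert 23: shifted 0 elements -> [5, 17, 21, 23, 6]
Insert 6: shifted 3 elements -> [5, 6, 17, 21, 23]


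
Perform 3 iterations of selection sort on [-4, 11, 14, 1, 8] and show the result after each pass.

Pass 1: Select minimum -4 at index 0, swap -> [-4, 11, 14, 1, 8]
Pass 2: Select minimum 1 at index 3, swap -> [-4, 1, 14, 11, 8]
Pass 3: Select minimum 8 at index 4, swap -> [-4, 1, 8, 11, 14]


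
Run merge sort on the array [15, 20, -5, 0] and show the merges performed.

Divide and conquer:
  Merge [15] + [20] -> [15, 20]
  Merge [-5] + [0] -> [-5, 0]
  Merge [15, 20] + [-5, 0] -> [-5, 0, 15, 20]


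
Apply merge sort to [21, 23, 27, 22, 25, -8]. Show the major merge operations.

Divide and conquer:
  Merge [23] + [27] -> [23, 27]
  Merge [21] + [23, 27] -> [21, 23, 27]
  Merge [25] + [-8] -> [-8, 25]
  Merge [22] + [-8, 25] -> [-8, 22, 25]
  Merge [21, 23, 27] + [-8, 22, 25] -> [-8, 21, 22, 23, 25, 27]


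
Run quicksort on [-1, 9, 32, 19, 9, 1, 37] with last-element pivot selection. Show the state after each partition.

Partition 1: pivot=37 at index 6 -> [-1, 9, 32, 19, 9, 1, 37]
Partition 2: pivot=1 at index 1 -> [-1, 1, 32, 19, 9, 9, 37]
Partition 3: pivot=9 at index 3 -> [-1, 1, 9, 9, 32, 19, 37]
Partition 4: pivot=19 at index 4 -> [-1, 1, 9, 9, 19, 32, 37]


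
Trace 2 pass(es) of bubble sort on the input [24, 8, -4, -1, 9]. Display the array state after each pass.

After pass 1: [8, -4, -1, 9, 24] (4 swaps)
After pass 2: [-4, -1, 8, 9, 24] (2 swaps)
Total swaps: 6


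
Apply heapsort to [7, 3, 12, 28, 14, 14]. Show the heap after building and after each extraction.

Build heap: [28, 14, 14, 3, 7, 12]
Extract 28: [14, 12, 14, 3, 7, 28]
Extract 14: [14, 12, 7, 3, 14, 28]
Extract 14: [12, 3, 7, 14, 14, 28]
Extract 12: [7, 3, 12, 14, 14, 28]
Extract 7: [3, 7, 12, 14, 14, 28]


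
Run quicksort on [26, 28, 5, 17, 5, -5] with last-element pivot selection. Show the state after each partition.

Partition 1: pivot=-5 at index 0 -> [-5, 28, 5, 17, 5, 26]
Partition 2: pivot=26 at index 4 -> [-5, 5, 17, 5, 26, 28]
Partition 3: pivot=5 at index 2 -> [-5, 5, 5, 17, 26, 28]


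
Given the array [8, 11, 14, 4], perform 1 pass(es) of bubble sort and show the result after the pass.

After pass 1: [8, 11, 4, 14] (1 swaps)
Total swaps: 1


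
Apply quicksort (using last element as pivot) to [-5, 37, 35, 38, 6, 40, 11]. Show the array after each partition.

Partition 1: pivot=11 at index 2 -> [-5, 6, 11, 38, 37, 40, 35]
Partition 2: pivot=6 at index 1 -> [-5, 6, 11, 38, 37, 40, 35]
Partition 3: pivot=35 at index 3 -> [-5, 6, 11, 35, 37, 40, 38]
Partition 4: pivot=38 at index 5 -> [-5, 6, 11, 35, 37, 38, 40]


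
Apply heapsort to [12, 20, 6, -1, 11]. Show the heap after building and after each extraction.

Build heap: [20, 12, 6, -1, 11]
Extract 20: [12, 11, 6, -1, 20]
Extract 12: [11, -1, 6, 12, 20]
Extract 11: [6, -1, 11, 12, 20]
Extract 6: [-1, 6, 11, 12, 20]


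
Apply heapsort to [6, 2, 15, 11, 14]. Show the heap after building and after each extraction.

Build heap: [15, 14, 6, 11, 2]
Extract 15: [14, 11, 6, 2, 15]
Extract 14: [11, 2, 6, 14, 15]
Extract 11: [6, 2, 11, 14, 15]
Extract 6: [2, 6, 11, 14, 15]


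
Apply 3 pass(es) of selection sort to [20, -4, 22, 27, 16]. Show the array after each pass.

Pass 1: Select minimum -4 at index 1, swap -> [-4, 20, 22, 27, 16]
Pass 2: Select minimum 16 at index 4, swap -> [-4, 16, 22, 27, 20]
Pass 3: Select minimum 20 at index 4, swap -> [-4, 16, 20, 27, 22]


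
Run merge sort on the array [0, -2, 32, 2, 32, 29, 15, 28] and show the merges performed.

Divide and conquer:
  Merge [0] + [-2] -> [-2, 0]
  Merge [32] + [2] -> [2, 32]
  Merge [-2, 0] + [2, 32] -> [-2, 0, 2, 32]
  Merge [32] + [29] -> [29, 32]
  Merge [15] + [28] -> [15, 28]
  Merge [29, 32] + [15, 28] -> [15, 28, 29, 32]
  Merge [-2, 0, 2, 32] + [15, 28, 29, 32] -> [-2, 0, 2, 15, 28, 29, 32, 32]


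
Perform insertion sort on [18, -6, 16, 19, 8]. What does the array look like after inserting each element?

First element 18 is already 'sorted'
Insert -6: shifted 1 elements -> [-6, 18, 16, 19, 8]
Insert 16: shifted 1 elements -> [-6, 16, 18, 19, 8]
Insert 19: shifted 0 elements -> [-6, 16, 18, 19, 8]
Insert 8: shifted 3 elements -> [-6, 8, 16, 18, 19]


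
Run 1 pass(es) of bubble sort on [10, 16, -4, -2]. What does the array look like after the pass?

After pass 1: [10, -4, -2, 16] (2 swaps)
Total swaps: 2


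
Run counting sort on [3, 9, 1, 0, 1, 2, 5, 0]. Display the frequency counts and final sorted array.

Count array: [2, 2, 1, 1, 0, 1, 0, 0, 0, 1]
(count[i] = number of elements equal to i)
Cumulative count: [2, 4, 5, 6, 6, 7, 7, 7, 7, 8]
Sorted: [0, 0, 1, 1, 2, 3, 5, 9]


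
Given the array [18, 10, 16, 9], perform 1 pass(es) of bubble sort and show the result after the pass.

After pass 1: [10, 16, 9, 18] (3 swaps)
Total swaps: 3


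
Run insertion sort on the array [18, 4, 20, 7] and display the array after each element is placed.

First element 18 is already 'sorted'
Insert 4: shifted 1 elements -> [4, 18, 20, 7]
Insert 20: shifted 0 elements -> [4, 18, 20, 7]
Insert 7: shifted 2 elements -> [4, 7, 18, 20]


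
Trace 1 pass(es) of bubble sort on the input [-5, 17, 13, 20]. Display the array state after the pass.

After pass 1: [-5, 13, 17, 20] (1 swaps)
Total swaps: 1


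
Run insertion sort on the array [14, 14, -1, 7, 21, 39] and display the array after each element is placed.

First element 14 is already 'sorted'
Insert 14: shifted 0 elements -> [14, 14, -1, 7, 21, 39]
Insert -1: shifted 2 elements -> [-1, 14, 14, 7, 21, 39]
Insert 7: shifted 2 elements -> [-1, 7, 14, 14, 21, 39]
Insert 21: shifted 0 elements -> [-1, 7, 14, 14, 21, 39]
Insert 39: shifted 0 elements -> [-1, 7, 14, 14, 21, 39]


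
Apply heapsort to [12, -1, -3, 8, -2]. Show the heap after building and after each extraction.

Build heap: [12, 8, -3, -1, -2]
Extract 12: [8, -1, -3, -2, 12]
Extract 8: [-1, -2, -3, 8, 12]
Extract -1: [-2, -3, -1, 8, 12]
Extract -2: [-3, -2, -1, 8, 12]


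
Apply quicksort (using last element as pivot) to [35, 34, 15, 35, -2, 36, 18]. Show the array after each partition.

Partition 1: pivot=18 at index 2 -> [15, -2, 18, 35, 34, 36, 35]
Partition 2: pivot=-2 at index 0 -> [-2, 15, 18, 35, 34, 36, 35]
Partition 3: pivot=35 at index 5 -> [-2, 15, 18, 35, 34, 35, 36]
Partition 4: pivot=34 at index 3 -> [-2, 15, 18, 34, 35, 35, 36]


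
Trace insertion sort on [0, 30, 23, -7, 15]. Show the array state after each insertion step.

First element 0 is already 'sorted'
Insert 30: shifted 0 elements -> [0, 30, 23, -7, 15]
Insert 23: shifted 1 elements -> [0, 23, 30, -7, 15]
Insert -7: shifted 3 elements -> [-7, 0, 23, 30, 15]
Insert 15: shifted 2 elements -> [-7, 0, 15, 23, 30]


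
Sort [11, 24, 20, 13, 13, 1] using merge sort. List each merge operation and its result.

Divide and conquer:
  Merge [24] + [20] -> [20, 24]
  Merge [11] + [20, 24] -> [11, 20, 24]
  Merge [13] + [1] -> [1, 13]
  Merge [13] + [1, 13] -> [1, 13, 13]
  Merge [11, 20, 24] + [1, 13, 13] -> [1, 11, 13, 13, 20, 24]


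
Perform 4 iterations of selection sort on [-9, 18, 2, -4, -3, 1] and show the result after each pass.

Pass 1: Select minimum -9 at index 0, swap -> [-9, 18, 2, -4, -3, 1]
Pass 2: Select minimum -4 at index 3, swap -> [-9, -4, 2, 18, -3, 1]
Pass 3: Select minimum -3 at index 4, swap -> [-9, -4, -3, 18, 2, 1]
Pass 4: Select minimum 1 at index 5, swap -> [-9, -4, -3, 1, 2, 18]


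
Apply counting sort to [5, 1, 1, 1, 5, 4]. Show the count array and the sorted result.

Count array: [0, 3, 0, 0, 1, 2]
(count[i] = number of elements equal to i)
Cumulative count: [0, 3, 3, 3, 4, 6]
Sorted: [1, 1, 1, 4, 5, 5]


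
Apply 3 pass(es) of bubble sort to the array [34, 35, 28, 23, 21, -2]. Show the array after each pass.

After pass 1: [34, 28, 23, 21, -2, 35] (4 swaps)
After pass 2: [28, 23, 21, -2, 34, 35] (4 swaps)
After pass 3: [23, 21, -2, 28, 34, 35] (3 swaps)
Total swaps: 11


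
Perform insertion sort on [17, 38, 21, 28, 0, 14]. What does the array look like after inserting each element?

First element 17 is already 'sorted'
Insert 38: shifted 0 elements -> [17, 38, 21, 28, 0, 14]
Insert 21: shifted 1 elements -> [17, 21, 38, 28, 0, 14]
Insert 28: shifted 1 elements -> [17, 21, 28, 38, 0, 14]
Insert 0: shifted 4 elements -> [0, 17, 21, 28, 38, 14]
Insert 14: shifted 4 elements -> [0, 14, 17, 21, 28, 38]


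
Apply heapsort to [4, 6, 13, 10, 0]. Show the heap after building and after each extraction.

Build heap: [13, 10, 4, 6, 0]
Extract 13: [10, 6, 4, 0, 13]
Extract 10: [6, 0, 4, 10, 13]
Extract 6: [4, 0, 6, 10, 13]
Extract 4: [0, 4, 6, 10, 13]


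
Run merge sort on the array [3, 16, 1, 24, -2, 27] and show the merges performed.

Divide and conquer:
  Merge [16] + [1] -> [1, 16]
  Merge [3] + [1, 16] -> [1, 3, 16]
  Merge [-2] + [27] -> [-2, 27]
  Merge [24] + [-2, 27] -> [-2, 24, 27]
  Merge [1, 3, 16] + [-2, 24, 27] -> [-2, 1, 3, 16, 24, 27]


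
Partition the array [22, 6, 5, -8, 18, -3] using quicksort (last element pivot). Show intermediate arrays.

Partition 1: pivot=-3 at index 1 -> [-8, -3, 5, 22, 18, 6]
Partition 2: pivot=6 at index 3 -> [-8, -3, 5, 6, 18, 22]
Partition 3: pivot=22 at index 5 -> [-8, -3, 5, 6, 18, 22]


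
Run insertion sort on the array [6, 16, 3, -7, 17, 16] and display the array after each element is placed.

First element 6 is already 'sorted'
Insert 16: shifted 0 elements -> [6, 16, 3, -7, 17, 16]
Insert 3: shifted 2 elements -> [3, 6, 16, -7, 17, 16]
Insert -7: shifted 3 elements -> [-7, 3, 6, 16, 17, 16]
Insert 17: shifted 0 elements -> [-7, 3, 6, 16, 17, 16]
Insert 16: shifted 1 elements -> [-7, 3, 6, 16, 16, 17]


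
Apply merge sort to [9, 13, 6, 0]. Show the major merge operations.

Divide and conquer:
  Merge [9] + [13] -> [9, 13]
  Merge [6] + [0] -> [0, 6]
  Merge [9, 13] + [0, 6] -> [0, 6, 9, 13]


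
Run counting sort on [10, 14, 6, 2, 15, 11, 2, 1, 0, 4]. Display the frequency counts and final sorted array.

Count array: [1, 1, 2, 0, 1, 0, 1, 0, 0, 0, 1, 1, 0, 0, 1, 1]
(count[i] = number of elements equal to i)
Cumulative count: [1, 2, 4, 4, 5, 5, 6, 6, 6, 6, 7, 8, 8, 8, 9, 10]
Sorted: [0, 1, 2, 2, 4, 6, 10, 11, 14, 15]


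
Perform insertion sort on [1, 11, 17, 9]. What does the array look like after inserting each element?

First element 1 is already 'sorted'
Insert 11: shifted 0 elements -> [1, 11, 17, 9]
Insert 17: shifted 0 elements -> [1, 11, 17, 9]
Insert 9: shifted 2 elements -> [1, 9, 11, 17]


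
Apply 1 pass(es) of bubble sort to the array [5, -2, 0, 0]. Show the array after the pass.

After pass 1: [-2, 0, 0, 5] (3 swaps)
Total swaps: 3


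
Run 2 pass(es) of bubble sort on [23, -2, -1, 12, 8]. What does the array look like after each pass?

After pass 1: [-2, -1, 12, 8, 23] (4 swaps)
After pass 2: [-2, -1, 8, 12, 23] (1 swaps)
Total swaps: 5


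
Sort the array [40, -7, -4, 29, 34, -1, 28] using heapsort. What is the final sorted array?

Build heap: [40, 34, 28, 29, -7, -1, -4]
Extract 40: [34, 29, 28, -4, -7, -1, 40]
Extract 34: [29, -1, 28, -4, -7, 34, 40]
Extract 29: [28, -1, -7, -4, 29, 34, 40]
Extract 28: [-1, -4, -7, 28, 29, 34, 40]
Extract -1: [-4, -7, -1, 28, 29, 34, 40]
Extract -4: [-7, -4, -1, 28, 29, 34, 40]


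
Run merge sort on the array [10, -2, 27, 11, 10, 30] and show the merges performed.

Divide and conquer:
  Merge [-2] + [27] -> [-2, 27]
  Merge [10] + [-2, 27] -> [-2, 10, 27]
  Merge [10] + [30] -> [10, 30]
  Merge [11] + [10, 30] -> [10, 11, 30]
  Merge [-2, 10, 27] + [10, 11, 30] -> [-2, 10, 10, 11, 27, 30]


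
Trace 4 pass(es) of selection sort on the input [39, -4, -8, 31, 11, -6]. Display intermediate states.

Pass 1: Select minimum -8 at index 2, swap -> [-8, -4, 39, 31, 11, -6]
Pass 2: Select minimum -6 at index 5, swap -> [-8, -6, 39, 31, 11, -4]
Pass 3: Select minimum -4 at index 5, swap -> [-8, -6, -4, 31, 11, 39]
Pass 4: Select minimum 11 at index 4, swap -> [-8, -6, -4, 11, 31, 39]


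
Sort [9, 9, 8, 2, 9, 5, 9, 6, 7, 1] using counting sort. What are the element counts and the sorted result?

Count array: [0, 1, 1, 0, 0, 1, 1, 1, 1, 4]
(count[i] = number of elements equal to i)
Cumulative count: [0, 1, 2, 2, 2, 3, 4, 5, 6, 10]
Sorted: [1, 2, 5, 6, 7, 8, 9, 9, 9, 9]


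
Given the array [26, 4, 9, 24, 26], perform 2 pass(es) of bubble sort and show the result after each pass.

After pass 1: [4, 9, 24, 26, 26] (3 swaps)
After pass 2: [4, 9, 24, 26, 26] (0 swaps)
Total swaps: 3


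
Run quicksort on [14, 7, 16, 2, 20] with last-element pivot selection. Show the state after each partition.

Partition 1: pivot=20 at index 4 -> [14, 7, 16, 2, 20]
Partition 2: pivot=2 at index 0 -> [2, 7, 16, 14, 20]
Partition 3: pivot=14 at index 2 -> [2, 7, 14, 16, 20]


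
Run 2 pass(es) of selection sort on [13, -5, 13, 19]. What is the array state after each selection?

Pass 1: Select minimum -5 at index 1, swap -> [-5, 13, 13, 19]
Pass 2: Select minimum 13 at index 1, swap -> [-5, 13, 13, 19]


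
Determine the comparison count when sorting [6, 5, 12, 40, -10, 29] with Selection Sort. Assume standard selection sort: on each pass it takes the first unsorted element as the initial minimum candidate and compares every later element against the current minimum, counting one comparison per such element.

Pass 1: scan indices 1..5 for the minimum = 5 comparison(s); min is -10, place at index 0 -> [-10, 5, 12, 40, 6, 29]
Pass 2: scan indices 2..5 for the minimum = 4 comparison(s); min is 5, place at index 1 -> [-10, 5, 12, 40, 6, 29]
Pass 3: scan indices 3..5 for the minimum = 3 comparison(s); min is 6, place at index 2 -> [-10, 5, 6, 40, 12, 29]
Pass 4: scan indices 4..5 for the minimum = 2 comparison(s); min is 12, place at index 3 -> [-10, 5, 6, 12, 40, 29]
Pass 5: scan indices 5..5 for the minimum = 1 comparison(s); min is 29, place at index 4 -> [-10, 5, 6, 12, 29, 40]
Selection sort always scans the whole unsorted suffix, so the count is (n-1) + (n-2) + ... + 1 = n(n-1)/2 = 6*5/2 = 15 regardless of the input order.
Total comparisons: 5 + 4 + 3 + 2 + 1 = 15


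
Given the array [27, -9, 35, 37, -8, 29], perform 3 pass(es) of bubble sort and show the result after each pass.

After pass 1: [-9, 27, 35, -8, 29, 37] (3 swaps)
After pass 2: [-9, 27, -8, 29, 35, 37] (2 swaps)
After pass 3: [-9, -8, 27, 29, 35, 37] (1 swaps)
Total swaps: 6


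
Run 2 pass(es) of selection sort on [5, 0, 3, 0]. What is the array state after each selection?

Pass 1: Select minimum 0 at index 1, swap -> [0, 5, 3, 0]
Pass 2: Select minimum 0 at index 3, swap -> [0, 0, 3, 5]


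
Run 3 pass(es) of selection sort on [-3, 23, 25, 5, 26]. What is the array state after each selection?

Pass 1: Select minimum -3 at index 0, swap -> [-3, 23, 25, 5, 26]
Pass 2: Select minimum 5 at index 3, swap -> [-3, 5, 25, 23, 26]
Pass 3: Select minimum 23 at index 3, swap -> [-3, 5, 23, 25, 26]


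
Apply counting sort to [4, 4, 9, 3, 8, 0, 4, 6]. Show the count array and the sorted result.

Count array: [1, 0, 0, 1, 3, 0, 1, 0, 1, 1]
(count[i] = number of elements equal to i)
Cumulative count: [1, 1, 1, 2, 5, 5, 6, 6, 7, 8]
Sorted: [0, 3, 4, 4, 4, 6, 8, 9]


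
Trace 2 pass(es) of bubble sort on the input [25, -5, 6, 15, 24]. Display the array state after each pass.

After pass 1: [-5, 6, 15, 24, 25] (4 swaps)
After pass 2: [-5, 6, 15, 24, 25] (0 swaps)
Total swaps: 4


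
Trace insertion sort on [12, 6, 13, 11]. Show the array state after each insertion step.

First element 12 is already 'sorted'
Insert 6: shifted 1 elements -> [6, 12, 13, 11]
Insert 13: shifted 0 elements -> [6, 12, 13, 11]
Insert 11: shifted 2 elements -> [6, 11, 12, 13]


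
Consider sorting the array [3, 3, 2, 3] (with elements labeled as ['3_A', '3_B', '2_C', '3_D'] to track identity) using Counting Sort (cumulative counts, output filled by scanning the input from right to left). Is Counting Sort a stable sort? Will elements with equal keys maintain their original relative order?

Trace Counting Sort on the labeled array (the key is the number; the letter only tracks identity):
  Counts for values 0..3: [0, 0, 1, 3]
  Cumulative counts: [0, 0, 1, 4]
  Scan right to left: place 3_D at output index 3
  Scan right to left: place 2_C at output index 0
  Scan right to left: place 3_B at output index 2
  Scan right to left: place 3_A at output index 1
  Output: [2_C, 3_A, 3_B, 3_D]
Equal keys:
  value 3: originally 3_A, 3_B, 3_D; after sorting 3_A, 3_B, 3_D -> order preserved
All equal keys kept their original relative order. Counting Sort is stable: scanning the input right to left with decreasing cumulative counts places later duplicates at later output positions.
Answer: Stable


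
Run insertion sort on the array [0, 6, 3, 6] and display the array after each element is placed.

First element 0 is already 'sorted'
Insert 6: shifted 0 elements -> [0, 6, 3, 6]
Insert 3: shifted 1 elements -> [0, 3, 6, 6]
Insert 6: shifted 0 elements -> [0, 3, 6, 6]


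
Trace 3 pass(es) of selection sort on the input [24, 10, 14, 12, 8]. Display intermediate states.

Pass 1: Select minimum 8 at index 4, swap -> [8, 10, 14, 12, 24]
Pass 2: Select minimum 10 at index 1, swap -> [8, 10, 14, 12, 24]
Pass 3: Select minimum 12 at index 3, swap -> [8, 10, 12, 14, 24]


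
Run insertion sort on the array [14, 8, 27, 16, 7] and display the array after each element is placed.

First element 14 is already 'sorted'
Insert 8: shifted 1 elements -> [8, 14, 27, 16, 7]
Insert 27: shifted 0 elements -> [8, 14, 27, 16, 7]
Insert 16: shifted 1 elements -> [8, 14, 16, 27, 7]
Insert 7: shifted 4 elements -> [7, 8, 14, 16, 27]


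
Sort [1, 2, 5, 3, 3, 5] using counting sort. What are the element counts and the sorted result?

Count array: [0, 1, 1, 2, 0, 2]
(count[i] = number of elements equal to i)
Cumulative count: [0, 1, 2, 4, 4, 6]
Sorted: [1, 2, 3, 3, 5, 5]


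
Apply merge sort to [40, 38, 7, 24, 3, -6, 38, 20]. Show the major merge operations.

Divide and conquer:
  Merge [40] + [38] -> [38, 40]
  Merge [7] + [24] -> [7, 24]
  Merge [38, 40] + [7, 24] -> [7, 24, 38, 40]
  Merge [3] + [-6] -> [-6, 3]
  Merge [38] + [20] -> [20, 38]
  Merge [-6, 3] + [20, 38] -> [-6, 3, 20, 38]
  Merge [7, 24, 38, 40] + [-6, 3, 20, 38] -> [-6, 3, 7, 20, 24, 38, 38, 40]


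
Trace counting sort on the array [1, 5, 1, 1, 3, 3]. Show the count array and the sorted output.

Count array: [0, 3, 0, 2, 0, 1]
(count[i] = number of elements equal to i)
Cumulative count: [0, 3, 3, 5, 5, 6]
Sorted: [1, 1, 1, 3, 3, 5]


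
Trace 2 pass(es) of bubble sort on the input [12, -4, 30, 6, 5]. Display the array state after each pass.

After pass 1: [-4, 12, 6, 5, 30] (3 swaps)
After pass 2: [-4, 6, 5, 12, 30] (2 swaps)
Total swaps: 5


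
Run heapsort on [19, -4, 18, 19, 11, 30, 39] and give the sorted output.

Build heap: [39, 19, 30, -4, 11, 19, 18]
Extract 39: [30, 19, 19, -4, 11, 18, 39]
Extract 30: [19, 18, 19, -4, 11, 30, 39]
Extract 19: [19, 18, 11, -4, 19, 30, 39]
Extract 19: [18, -4, 11, 19, 19, 30, 39]
Extract 18: [11, -4, 18, 19, 19, 30, 39]
Extract 11: [-4, 11, 18, 19, 19, 30, 39]


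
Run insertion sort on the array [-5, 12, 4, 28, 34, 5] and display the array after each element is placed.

First element -5 is already 'sorted'
Insert 12: shifted 0 elements -> [-5, 12, 4, 28, 34, 5]
Insert 4: shifted 1 elements -> [-5, 4, 12, 28, 34, 5]
Insert 28: shifted 0 elements -> [-5, 4, 12, 28, 34, 5]
Insert 34: shifted 0 elements -> [-5, 4, 12, 28, 34, 5]
Insert 5: shifted 3 elements -> [-5, 4, 5, 12, 28, 34]


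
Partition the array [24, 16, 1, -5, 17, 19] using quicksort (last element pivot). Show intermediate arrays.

Partition 1: pivot=19 at index 4 -> [16, 1, -5, 17, 19, 24]
Partition 2: pivot=17 at index 3 -> [16, 1, -5, 17, 19, 24]
Partition 3: pivot=-5 at index 0 -> [-5, 1, 16, 17, 19, 24]
Partition 4: pivot=16 at index 2 -> [-5, 1, 16, 17, 19, 24]


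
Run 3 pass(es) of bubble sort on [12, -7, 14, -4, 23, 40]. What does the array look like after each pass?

After pass 1: [-7, 12, -4, 14, 23, 40] (2 swaps)
After pass 2: [-7, -4, 12, 14, 23, 40] (1 swaps)
After pass 3: [-7, -4, 12, 14, 23, 40] (0 swaps)
Total swaps: 3


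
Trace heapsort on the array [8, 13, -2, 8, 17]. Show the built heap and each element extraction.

Build heap: [17, 13, -2, 8, 8]
Extract 17: [13, 8, -2, 8, 17]
Extract 13: [8, 8, -2, 13, 17]
Extract 8: [8, -2, 8, 13, 17]
Extract 8: [-2, 8, 8, 13, 17]


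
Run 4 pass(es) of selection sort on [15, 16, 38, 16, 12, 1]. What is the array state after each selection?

Pass 1: Select minimum 1 at index 5, swap -> [1, 16, 38, 16, 12, 15]
Pass 2: Select minimum 12 at index 4, swap -> [1, 12, 38, 16, 16, 15]
Pass 3: Select minimum 15 at index 5, swap -> [1, 12, 15, 16, 16, 38]
Pass 4: Select minimum 16 at index 3, swap -> [1, 12, 15, 16, 16, 38]


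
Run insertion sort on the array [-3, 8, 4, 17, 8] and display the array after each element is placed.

First element -3 is already 'sorted'
Insert 8: shifted 0 elements -> [-3, 8, 4, 17, 8]
Insert 4: shifted 1 elements -> [-3, 4, 8, 17, 8]
Insert 17: shifted 0 elements -> [-3, 4, 8, 17, 8]
Insert 8: shifted 1 elements -> [-3, 4, 8, 8, 17]


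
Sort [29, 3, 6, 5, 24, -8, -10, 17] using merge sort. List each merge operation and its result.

Divide and conquer:
  Merge [29] + [3] -> [3, 29]
  Merge [6] + [5] -> [5, 6]
  Merge [3, 29] + [5, 6] -> [3, 5, 6, 29]
  Merge [24] + [-8] -> [-8, 24]
  Merge [-10] + [17] -> [-10, 17]
  Merge [-8, 24] + [-10, 17] -> [-10, -8, 17, 24]
  Merge [3, 5, 6, 29] + [-10, -8, 17, 24] -> [-10, -8, 3, 5, 6, 17, 24, 29]


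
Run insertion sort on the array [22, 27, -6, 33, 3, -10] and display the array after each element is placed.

First element 22 is already 'sorted'
Insert 27: shifted 0 elements -> [22, 27, -6, 33, 3, -10]
Insert -6: shifted 2 elements -> [-6, 22, 27, 33, 3, -10]
Insert 33: shifted 0 elements -> [-6, 22, 27, 33, 3, -10]
Insert 3: shifted 3 elements -> [-6, 3, 22, 27, 33, -10]
Insert -10: shifted 5 elements -> [-10, -6, 3, 22, 27, 33]


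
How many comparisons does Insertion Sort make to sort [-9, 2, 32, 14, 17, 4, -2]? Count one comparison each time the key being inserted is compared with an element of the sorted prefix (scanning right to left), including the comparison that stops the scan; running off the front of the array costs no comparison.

Insert 2: -9 <= 2 (stop) = 1 comparison(s) -> [-9, 2, 32, 14, 17, 4, -2]
Insert 32: 2 <= 32 (stop) = 1 comparison(s) -> [-9, 2, 32, 14, 17, 4, -2]
Insert 14: 32 > 14 (shift), 2 <= 14 (stop) = 2 comparison(s) -> [-9, 2, 14, 32, 17, 4, -2]
Insert 17: 32 > 17 (shift), 14 <= 17 (stop) = 2 comparison(s) -> [-9, 2, 14, 17, 32, 4, -2]
Insert 4: 32 > 4 (shift), 17 > 4 (shift), 14 > 4 (shift), 2 <= 4 (stop) = 4 comparison(s) -> [-9, 2, 4, 14, 17, 32, -2]
Insert -2: 32 > -2 (shift), 17 > -2 (shift), 14 > -2 (shift), 4 > -2 (shift), 2 > -2 (shift), -9 <= -2 (stop) = 6 comparison(s) -> [-9, -2, 2, 4, 14, 17, 32]
Total comparisons: 1 + 1 + 2 + 2 + 4 + 6 = 16


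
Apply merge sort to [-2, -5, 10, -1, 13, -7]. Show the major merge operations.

Divide and conquer:
  Merge [-5] + [10] -> [-5, 10]
  Merge [-2] + [-5, 10] -> [-5, -2, 10]
  Merge [13] + [-7] -> [-7, 13]
  Merge [-1] + [-7, 13] -> [-7, -1, 13]
  Merge [-5, -2, 10] + [-7, -1, 13] -> [-7, -5, -2, -1, 10, 13]


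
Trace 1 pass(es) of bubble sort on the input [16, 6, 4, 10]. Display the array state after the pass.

After pass 1: [6, 4, 10, 16] (3 swaps)
Total swaps: 3


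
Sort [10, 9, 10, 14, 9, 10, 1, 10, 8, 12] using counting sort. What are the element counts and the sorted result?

Count array: [0, 1, 0, 0, 0, 0, 0, 0, 1, 2, 4, 0, 1, 0, 1]
(count[i] = number of elements equal to i)
Cumulative count: [0, 1, 1, 1, 1, 1, 1, 1, 2, 4, 8, 8, 9, 9, 10]
Sorted: [1, 8, 9, 9, 10, 10, 10, 10, 12, 14]


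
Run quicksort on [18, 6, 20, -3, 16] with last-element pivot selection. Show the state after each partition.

Partition 1: pivot=16 at index 2 -> [6, -3, 16, 18, 20]
Partition 2: pivot=-3 at index 0 -> [-3, 6, 16, 18, 20]
Partition 3: pivot=20 at index 4 -> [-3, 6, 16, 18, 20]


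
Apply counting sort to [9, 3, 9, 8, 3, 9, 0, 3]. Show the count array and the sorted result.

Count array: [1, 0, 0, 3, 0, 0, 0, 0, 1, 3]
(count[i] = number of elements equal to i)
Cumulative count: [1, 1, 1, 4, 4, 4, 4, 4, 5, 8]
Sorted: [0, 3, 3, 3, 8, 9, 9, 9]


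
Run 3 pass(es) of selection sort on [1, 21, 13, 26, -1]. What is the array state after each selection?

Pass 1: Select minimum -1 at index 4, swap -> [-1, 21, 13, 26, 1]
Pass 2: Select minimum 1 at index 4, swap -> [-1, 1, 13, 26, 21]
Pass 3: Select minimum 13 at index 2, swap -> [-1, 1, 13, 26, 21]


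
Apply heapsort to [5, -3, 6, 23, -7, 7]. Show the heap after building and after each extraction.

Build heap: [23, 5, 7, -3, -7, 6]
Extract 23: [7, 5, 6, -3, -7, 23]
Extract 7: [6, 5, -7, -3, 7, 23]
Extract 6: [5, -3, -7, 6, 7, 23]
Extract 5: [-3, -7, 5, 6, 7, 23]
Extract -3: [-7, -3, 5, 6, 7, 23]


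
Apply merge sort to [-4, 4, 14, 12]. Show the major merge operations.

Divide and conquer:
  Merge [-4] + [4] -> [-4, 4]
  Merge [14] + [12] -> [12, 14]
  Merge [-4, 4] + [12, 14] -> [-4, 4, 12, 14]


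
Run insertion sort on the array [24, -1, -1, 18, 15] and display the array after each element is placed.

First element 24 is already 'sorted'
Insert -1: shifted 1 elements -> [-1, 24, -1, 18, 15]
Insert -1: shifted 1 elements -> [-1, -1, 24, 18, 15]
Insert 18: shifted 1 elements -> [-1, -1, 18, 24, 15]
Insert 15: shifted 2 elements -> [-1, -1, 15, 18, 24]


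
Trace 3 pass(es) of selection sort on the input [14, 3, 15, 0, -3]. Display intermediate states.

Pass 1: Select minimum -3 at index 4, swap -> [-3, 3, 15, 0, 14]
Pass 2: Select minimum 0 at index 3, swap -> [-3, 0, 15, 3, 14]
Pass 3: Select minimum 3 at index 3, swap -> [-3, 0, 3, 15, 14]


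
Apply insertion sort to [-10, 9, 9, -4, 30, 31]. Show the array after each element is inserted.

First element -10 is already 'sorted'
Insert 9: shifted 0 elements -> [-10, 9, 9, -4, 30, 31]
Insert 9: shifted 0 elements -> [-10, 9, 9, -4, 30, 31]
Insert -4: shifted 2 elements -> [-10, -4, 9, 9, 30, 31]
Insert 30: shifted 0 elements -> [-10, -4, 9, 9, 30, 31]
Insert 31: shifted 0 elements -> [-10, -4, 9, 9, 30, 31]


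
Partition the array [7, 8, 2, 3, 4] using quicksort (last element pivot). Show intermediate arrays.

Partition 1: pivot=4 at index 2 -> [2, 3, 4, 8, 7]
Partition 2: pivot=3 at index 1 -> [2, 3, 4, 8, 7]
Partition 3: pivot=7 at index 3 -> [2, 3, 4, 7, 8]


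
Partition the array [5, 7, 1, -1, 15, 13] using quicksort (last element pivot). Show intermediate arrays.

Partition 1: pivot=13 at index 4 -> [5, 7, 1, -1, 13, 15]
Partition 2: pivot=-1 at index 0 -> [-1, 7, 1, 5, 13, 15]
Partition 3: pivot=5 at index 2 -> [-1, 1, 5, 7, 13, 15]


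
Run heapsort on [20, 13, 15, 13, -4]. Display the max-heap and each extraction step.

Build heap: [20, 13, 15, 13, -4]
Extract 20: [15, 13, -4, 13, 20]
Extract 15: [13, 13, -4, 15, 20]
Extract 13: [13, -4, 13, 15, 20]
Extract 13: [-4, 13, 13, 15, 20]


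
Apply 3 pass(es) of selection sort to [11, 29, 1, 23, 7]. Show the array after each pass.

Pass 1: Select minimum 1 at index 2, swap -> [1, 29, 11, 23, 7]
Pass 2: Select minimum 7 at index 4, swap -> [1, 7, 11, 23, 29]
Pass 3: Select minimum 11 at index 2, swap -> [1, 7, 11, 23, 29]


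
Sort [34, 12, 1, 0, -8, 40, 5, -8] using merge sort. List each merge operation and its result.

Divide and conquer:
  Merge [34] + [12] -> [12, 34]
  Merge [1] + [0] -> [0, 1]
  Merge [12, 34] + [0, 1] -> [0, 1, 12, 34]
  Merge [-8] + [40] -> [-8, 40]
  Merge [5] + [-8] -> [-8, 5]
  Merge [-8, 40] + [-8, 5] -> [-8, -8, 5, 40]
  Merge [0, 1, 12, 34] + [-8, -8, 5, 40] -> [-8, -8, 0, 1, 5, 12, 34, 40]


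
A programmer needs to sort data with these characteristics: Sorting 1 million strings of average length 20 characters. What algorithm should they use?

Best choice: MSD radix sort or Mergesort
Reason: MSD radix sort is a non-comparison sort that buckets the strings by successive character positions, running in time proportional to the total number of characters examined rather than O(n log n) string comparisons; mergesort is a stable O(n log n)-comparison alternative that works for arbitrary variable-length keys
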